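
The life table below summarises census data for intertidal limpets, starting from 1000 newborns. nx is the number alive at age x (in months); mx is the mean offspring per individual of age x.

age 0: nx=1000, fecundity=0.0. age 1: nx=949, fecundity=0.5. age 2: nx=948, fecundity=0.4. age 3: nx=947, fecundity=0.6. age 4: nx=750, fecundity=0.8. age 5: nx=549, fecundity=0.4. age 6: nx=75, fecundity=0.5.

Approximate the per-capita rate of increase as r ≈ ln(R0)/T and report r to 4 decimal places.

lx = nx/n0 = nx/1000: 1, 0.949, 0.948, 0.947, 0.75, 0.549, 0.075
R0 = Σ lx·mx = 0 + 0.4745 + 0.3792 + 0.5682 + 0.6 + 0.2196 + 0.0375 = 2.279
Σ x·lx·mx = 6.6605; T = 6.6605/2.279 = 2.92255…
r ≈ ln(R0)/T = ln(2.279)/2.92255… = 0.281855… → 0.2819

0.2819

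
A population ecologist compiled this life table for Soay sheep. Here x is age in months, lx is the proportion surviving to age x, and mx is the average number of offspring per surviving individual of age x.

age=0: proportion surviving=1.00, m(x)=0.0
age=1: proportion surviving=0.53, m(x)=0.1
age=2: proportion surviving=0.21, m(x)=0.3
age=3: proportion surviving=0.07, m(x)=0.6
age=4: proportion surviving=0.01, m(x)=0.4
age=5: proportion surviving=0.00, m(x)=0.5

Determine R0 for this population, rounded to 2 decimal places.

lx·mx by age: 0, 0.053, 0.063, 0.042, 0.004, 0
R0 = Σ lx·mx = 0.162 → 0.16

0.16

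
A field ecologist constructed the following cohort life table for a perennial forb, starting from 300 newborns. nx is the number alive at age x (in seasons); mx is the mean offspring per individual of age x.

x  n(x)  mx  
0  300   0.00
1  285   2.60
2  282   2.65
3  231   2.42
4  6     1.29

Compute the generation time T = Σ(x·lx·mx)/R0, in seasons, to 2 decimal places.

lx = nx/n0 = nx/300: 1, 0.95, 0.94, 0.77, 0.02
lx·mx: 0, 2.47, 2.491, 1.8634, 0.0258 → R0 = 6.8502
x·lx·mx: 0, 2.47, 4.982, 5.5902, 0.1032 → Σ = 13.1454
T = 13.1454 / 6.8502 = 1.91898… → 1.92

1.92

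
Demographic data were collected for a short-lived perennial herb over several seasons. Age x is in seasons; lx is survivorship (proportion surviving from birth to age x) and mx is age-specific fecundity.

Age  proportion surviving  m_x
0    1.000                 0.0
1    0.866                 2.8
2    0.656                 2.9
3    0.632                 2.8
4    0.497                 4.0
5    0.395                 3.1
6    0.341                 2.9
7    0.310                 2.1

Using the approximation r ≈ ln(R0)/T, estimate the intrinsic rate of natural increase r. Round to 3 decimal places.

R0 = Σ lx·mx = 0 + 2.4248 + 1.9024 + 1.7696 + 1.988 + 1.2245 + 0.9889 + 0.651 = 10.9492
Σ x·lx·mx = 36.1033; T = 36.1033/10.9492 = 3.29735…
r ≈ ln(R0)/T = ln(10.9492)/3.29735… = 0.72582… → 0.726

0.726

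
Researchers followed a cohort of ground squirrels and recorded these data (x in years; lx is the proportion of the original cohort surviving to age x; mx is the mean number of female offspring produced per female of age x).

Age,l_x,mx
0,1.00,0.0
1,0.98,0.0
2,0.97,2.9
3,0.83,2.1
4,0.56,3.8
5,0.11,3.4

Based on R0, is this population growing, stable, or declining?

growing

R0 = Σ lx·mx = 0 + 0 + 2.813 + 1.743 + 2.128 + 0.374 = 7.058
R0 > 1, so the population is growing.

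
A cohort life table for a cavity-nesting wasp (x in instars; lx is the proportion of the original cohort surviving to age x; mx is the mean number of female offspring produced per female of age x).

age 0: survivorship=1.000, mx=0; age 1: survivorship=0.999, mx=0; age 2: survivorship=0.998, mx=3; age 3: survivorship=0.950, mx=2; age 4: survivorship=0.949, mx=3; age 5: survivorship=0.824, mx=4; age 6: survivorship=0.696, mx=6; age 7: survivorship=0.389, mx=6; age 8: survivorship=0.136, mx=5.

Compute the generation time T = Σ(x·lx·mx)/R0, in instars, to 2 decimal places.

lx·mx: 0, 0, 2.994, 1.9, 2.847, 3.296, 4.176, 2.334, 0.68 → R0 = 18.227
x·lx·mx: 0, 0, 5.988, 5.7, 11.388, 16.48, 25.056, 16.338, 5.44 → Σ = 86.39
T = 86.39 / 18.227 = 4.739672… → 4.74

4.74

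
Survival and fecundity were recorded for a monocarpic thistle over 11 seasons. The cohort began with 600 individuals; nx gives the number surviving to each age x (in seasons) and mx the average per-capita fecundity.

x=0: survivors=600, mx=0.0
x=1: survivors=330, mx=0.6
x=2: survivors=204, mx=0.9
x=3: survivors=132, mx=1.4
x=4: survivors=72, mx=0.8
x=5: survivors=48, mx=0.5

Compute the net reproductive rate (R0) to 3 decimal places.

1.080

lx = nx/n0 = nx/600: 1, 0.55, 0.34, 0.22, 0.12, 0.08
lx·mx by age: 0, 0.33, 0.306, 0.308, 0.096, 0.04
R0 = Σ lx·mx = 1.08 → 1.080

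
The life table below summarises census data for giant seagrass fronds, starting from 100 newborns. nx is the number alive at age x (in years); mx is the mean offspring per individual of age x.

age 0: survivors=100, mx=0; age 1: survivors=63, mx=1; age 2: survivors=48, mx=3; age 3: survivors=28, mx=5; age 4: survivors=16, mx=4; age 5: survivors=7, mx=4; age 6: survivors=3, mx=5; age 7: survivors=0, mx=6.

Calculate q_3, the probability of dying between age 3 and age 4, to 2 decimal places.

lx = nx/n0 = nx/100: 1, 0.63, 0.48, 0.28, 0.16, 0.07, 0.03, 0
q_3 = (l_3 − l_4) / l_3 = (0.28 − 0.16) / 0.28
     = 0.12 / 0.28 = 0.428571… → 0.43

0.43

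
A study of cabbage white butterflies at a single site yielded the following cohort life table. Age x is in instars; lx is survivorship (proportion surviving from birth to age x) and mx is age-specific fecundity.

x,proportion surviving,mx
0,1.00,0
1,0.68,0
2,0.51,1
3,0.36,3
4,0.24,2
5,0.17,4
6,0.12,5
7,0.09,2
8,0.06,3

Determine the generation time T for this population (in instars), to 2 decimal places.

lx·mx: 0, 0, 0.51, 1.08, 0.48, 0.68, 0.6, 0.18, 0.18 → R0 = 3.71
x·lx·mx: 0, 0, 1.02, 3.24, 1.92, 3.4, 3.6, 1.26, 1.44 → Σ = 15.88
T = 15.88 / 3.71 = 4.280323… → 4.28

4.28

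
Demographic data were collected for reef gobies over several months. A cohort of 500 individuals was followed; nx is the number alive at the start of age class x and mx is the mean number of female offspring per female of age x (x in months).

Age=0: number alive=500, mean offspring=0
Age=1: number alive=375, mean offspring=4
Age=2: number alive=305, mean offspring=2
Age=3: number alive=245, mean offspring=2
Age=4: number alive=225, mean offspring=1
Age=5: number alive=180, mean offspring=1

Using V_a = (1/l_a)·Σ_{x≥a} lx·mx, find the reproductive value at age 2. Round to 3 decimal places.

4.934

lx = nx/n0 = nx/500: 1, 0.75, 0.61, 0.49, 0.45, 0.36
lx·mx for x ≥ 2: 1.22, 0.98, 0.45, 0.36 → sum = 3.01
V_2 = 3.01 / l_2 = 3.01 / 0.61 = 4.934426… → 4.934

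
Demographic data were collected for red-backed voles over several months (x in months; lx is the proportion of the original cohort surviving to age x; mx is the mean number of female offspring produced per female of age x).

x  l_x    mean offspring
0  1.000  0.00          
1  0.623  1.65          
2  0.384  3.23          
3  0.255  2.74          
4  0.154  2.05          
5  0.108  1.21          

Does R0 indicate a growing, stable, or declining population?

growing

R0 = Σ lx·mx = 0 + 1.02795 + 1.24032 + 0.6987 + 0.3157 + 0.13068 = 3.41335
R0 > 1, so the population is growing.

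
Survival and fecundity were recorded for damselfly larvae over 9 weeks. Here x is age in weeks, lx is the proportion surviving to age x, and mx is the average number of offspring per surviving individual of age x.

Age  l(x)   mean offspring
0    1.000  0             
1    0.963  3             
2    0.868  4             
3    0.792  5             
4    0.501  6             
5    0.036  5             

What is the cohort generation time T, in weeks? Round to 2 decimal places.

lx·mx: 0, 2.889, 3.472, 3.96, 3.006, 0.18 → R0 = 13.507
x·lx·mx: 0, 2.889, 6.944, 11.88, 12.024, 0.9 → Σ = 34.637
T = 34.637 / 13.507 = 2.564374… → 2.56

2.56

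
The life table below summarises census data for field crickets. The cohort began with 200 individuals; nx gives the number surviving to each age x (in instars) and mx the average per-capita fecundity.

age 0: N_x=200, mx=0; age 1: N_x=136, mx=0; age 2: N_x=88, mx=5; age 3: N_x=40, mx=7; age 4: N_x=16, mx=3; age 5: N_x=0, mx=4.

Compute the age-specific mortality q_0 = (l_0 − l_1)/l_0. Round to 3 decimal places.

0.320

lx = nx/n0 = nx/200: 1, 0.68, 0.44, 0.2, 0.08, 0
q_0 = (l_0 − l_1) / l_0 = (1 − 0.68) / 1
     = 0.32 / 1 = 0.32 → 0.320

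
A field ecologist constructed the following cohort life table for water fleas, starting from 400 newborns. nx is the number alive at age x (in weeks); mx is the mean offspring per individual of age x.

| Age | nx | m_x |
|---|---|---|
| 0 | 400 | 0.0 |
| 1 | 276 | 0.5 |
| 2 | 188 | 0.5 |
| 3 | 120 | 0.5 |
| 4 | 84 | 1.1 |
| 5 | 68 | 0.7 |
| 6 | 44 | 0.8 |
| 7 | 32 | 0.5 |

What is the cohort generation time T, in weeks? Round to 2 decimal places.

lx = nx/n0 = nx/400: 1, 0.69, 0.47, 0.3, 0.21, 0.17, 0.11, 0.08
lx·mx: 0, 0.345, 0.235, 0.15, 0.231, 0.119, 0.088, 0.04 → R0 = 1.208
x·lx·mx: 0, 0.345, 0.47, 0.45, 0.924, 0.595, 0.528, 0.28 → Σ = 3.592
T = 3.592 / 1.208 = 2.97351… → 2.97

2.97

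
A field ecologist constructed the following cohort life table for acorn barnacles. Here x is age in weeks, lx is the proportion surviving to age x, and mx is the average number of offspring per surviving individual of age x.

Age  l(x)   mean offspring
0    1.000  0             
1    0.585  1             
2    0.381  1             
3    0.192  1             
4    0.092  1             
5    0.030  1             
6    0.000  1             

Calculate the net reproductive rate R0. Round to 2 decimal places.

lx·mx by age: 0, 0.585, 0.381, 0.192, 0.092, 0.03, 0
R0 = Σ lx·mx = 1.28 → 1.28

1.28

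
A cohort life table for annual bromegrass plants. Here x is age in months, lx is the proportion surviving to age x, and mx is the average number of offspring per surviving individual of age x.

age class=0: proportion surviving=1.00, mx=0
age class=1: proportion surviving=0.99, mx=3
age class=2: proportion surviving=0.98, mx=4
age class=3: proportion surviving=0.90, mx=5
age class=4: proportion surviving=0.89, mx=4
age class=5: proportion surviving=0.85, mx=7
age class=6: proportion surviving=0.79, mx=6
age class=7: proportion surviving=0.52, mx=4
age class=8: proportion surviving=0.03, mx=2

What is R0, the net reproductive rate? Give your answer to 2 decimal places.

27.78

lx·mx by age: 0, 2.97, 3.92, 4.5, 3.56, 5.95, 4.74, 2.08, 0.06
R0 = Σ lx·mx = 27.78 → 27.78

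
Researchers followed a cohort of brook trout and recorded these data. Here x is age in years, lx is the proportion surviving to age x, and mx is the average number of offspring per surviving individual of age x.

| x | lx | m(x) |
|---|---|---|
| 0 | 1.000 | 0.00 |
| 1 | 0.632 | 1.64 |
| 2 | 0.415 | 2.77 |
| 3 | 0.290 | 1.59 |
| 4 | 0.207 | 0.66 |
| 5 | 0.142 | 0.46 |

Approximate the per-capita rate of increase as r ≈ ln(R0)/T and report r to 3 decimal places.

0.533

R0 = Σ lx·mx = 0 + 1.03648 + 1.14955 + 0.4611 + 0.13662 + 0.06532 = 2.84907
Σ x·lx·mx = 5.59196; T = 5.59196/2.84907 = 1.96273…
r ≈ ln(R0)/T = ln(2.84907)/1.96273… = 0.53344… → 0.533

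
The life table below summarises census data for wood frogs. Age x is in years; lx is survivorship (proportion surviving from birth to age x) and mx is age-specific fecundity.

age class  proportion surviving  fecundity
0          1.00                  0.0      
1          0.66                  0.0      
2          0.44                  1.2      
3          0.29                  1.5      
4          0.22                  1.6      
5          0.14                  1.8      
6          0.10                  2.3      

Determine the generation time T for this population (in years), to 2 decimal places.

lx·mx: 0, 0, 0.528, 0.435, 0.352, 0.252, 0.23 → R0 = 1.797
x·lx·mx: 0, 0, 1.056, 1.305, 1.408, 1.26, 1.38 → Σ = 6.409
T = 6.409 / 1.797 = 3.5665… → 3.57

3.57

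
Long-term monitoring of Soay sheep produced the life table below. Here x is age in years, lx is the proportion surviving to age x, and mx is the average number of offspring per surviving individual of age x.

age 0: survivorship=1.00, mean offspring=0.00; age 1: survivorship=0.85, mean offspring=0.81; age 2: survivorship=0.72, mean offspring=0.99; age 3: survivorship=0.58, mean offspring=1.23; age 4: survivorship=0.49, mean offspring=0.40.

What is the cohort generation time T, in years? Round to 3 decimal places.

lx·mx: 0, 0.6885, 0.7128, 0.7134, 0.196 → R0 = 2.3107
x·lx·mx: 0, 0.6885, 1.4256, 2.1402, 0.784 → Σ = 5.0383
T = 5.0383 / 2.3107 = 2.180422… → 2.180

2.180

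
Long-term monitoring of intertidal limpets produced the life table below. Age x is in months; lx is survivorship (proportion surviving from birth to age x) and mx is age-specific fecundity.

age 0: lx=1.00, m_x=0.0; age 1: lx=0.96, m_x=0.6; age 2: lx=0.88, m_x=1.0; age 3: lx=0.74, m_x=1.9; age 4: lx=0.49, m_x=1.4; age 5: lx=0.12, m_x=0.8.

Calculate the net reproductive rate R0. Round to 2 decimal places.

lx·mx by age: 0, 0.576, 0.88, 1.406, 0.686, 0.096
R0 = Σ lx·mx = 3.644 → 3.64

3.64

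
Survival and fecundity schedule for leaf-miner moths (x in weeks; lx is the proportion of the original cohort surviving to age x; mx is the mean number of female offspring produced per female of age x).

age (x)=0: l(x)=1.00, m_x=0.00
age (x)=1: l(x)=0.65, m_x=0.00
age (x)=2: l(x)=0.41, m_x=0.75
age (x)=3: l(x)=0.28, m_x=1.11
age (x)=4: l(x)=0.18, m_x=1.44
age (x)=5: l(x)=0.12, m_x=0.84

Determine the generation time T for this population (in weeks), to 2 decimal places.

lx·mx: 0, 0, 0.3075, 0.3108, 0.2592, 0.1008 → R0 = 0.9783
x·lx·mx: 0, 0, 0.615, 0.9324, 1.0368, 0.504 → Σ = 3.0882
T = 3.0882 / 0.9783 = 3.1567… → 3.16

3.16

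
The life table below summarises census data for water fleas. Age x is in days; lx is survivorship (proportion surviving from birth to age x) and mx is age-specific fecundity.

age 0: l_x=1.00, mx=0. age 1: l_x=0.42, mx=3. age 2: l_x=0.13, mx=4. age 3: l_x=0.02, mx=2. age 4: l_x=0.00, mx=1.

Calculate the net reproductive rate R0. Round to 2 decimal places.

lx·mx by age: 0, 1.26, 0.52, 0.04, 0
R0 = Σ lx·mx = 1.82 → 1.82

1.82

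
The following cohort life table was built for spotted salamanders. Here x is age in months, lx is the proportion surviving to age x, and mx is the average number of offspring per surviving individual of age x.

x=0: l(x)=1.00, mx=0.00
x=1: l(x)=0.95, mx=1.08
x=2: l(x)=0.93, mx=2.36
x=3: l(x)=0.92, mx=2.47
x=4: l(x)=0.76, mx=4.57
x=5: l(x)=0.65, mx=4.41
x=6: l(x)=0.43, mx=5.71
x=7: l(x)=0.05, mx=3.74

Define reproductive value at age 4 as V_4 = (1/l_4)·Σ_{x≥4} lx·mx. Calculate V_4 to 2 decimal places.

lx·mx for x ≥ 4: 3.4732, 2.8665, 2.4553, 0.187 → sum = 8.982
V_4 = 8.982 / l_4 = 8.982 / 0.76 = 11.818421… → 11.82

11.82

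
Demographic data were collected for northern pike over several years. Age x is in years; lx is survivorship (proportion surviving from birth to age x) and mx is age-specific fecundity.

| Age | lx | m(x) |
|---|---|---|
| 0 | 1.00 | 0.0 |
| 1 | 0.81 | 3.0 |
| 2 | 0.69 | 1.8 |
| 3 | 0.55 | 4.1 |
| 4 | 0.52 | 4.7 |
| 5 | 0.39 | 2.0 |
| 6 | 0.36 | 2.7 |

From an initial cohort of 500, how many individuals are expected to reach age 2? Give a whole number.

Expected survivors = N0 · l_2 = 500 × 0.69 = 345 → 345

345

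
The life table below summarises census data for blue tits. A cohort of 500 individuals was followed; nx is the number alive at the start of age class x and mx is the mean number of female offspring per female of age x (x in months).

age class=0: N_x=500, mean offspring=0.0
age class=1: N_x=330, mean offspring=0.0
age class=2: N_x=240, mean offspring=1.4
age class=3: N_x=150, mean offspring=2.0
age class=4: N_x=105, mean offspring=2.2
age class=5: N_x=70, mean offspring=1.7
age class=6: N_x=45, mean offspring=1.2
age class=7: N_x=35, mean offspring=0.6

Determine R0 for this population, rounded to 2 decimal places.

2.12

lx = nx/n0 = nx/500: 1, 0.66, 0.48, 0.3, 0.21, 0.14, 0.09, 0.07
lx·mx by age: 0, 0, 0.672, 0.6, 0.462, 0.238, 0.108, 0.042
R0 = Σ lx·mx = 2.122 → 2.12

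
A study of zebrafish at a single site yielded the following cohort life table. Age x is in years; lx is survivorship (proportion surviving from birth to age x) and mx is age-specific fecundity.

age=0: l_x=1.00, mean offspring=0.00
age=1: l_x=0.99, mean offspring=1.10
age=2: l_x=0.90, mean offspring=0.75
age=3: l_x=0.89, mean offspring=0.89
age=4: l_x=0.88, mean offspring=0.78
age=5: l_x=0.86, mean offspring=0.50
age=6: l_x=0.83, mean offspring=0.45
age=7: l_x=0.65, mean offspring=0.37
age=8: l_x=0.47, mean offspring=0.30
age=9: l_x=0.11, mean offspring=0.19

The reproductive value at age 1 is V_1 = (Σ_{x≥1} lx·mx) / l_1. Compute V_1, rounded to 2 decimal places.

4.49

lx·mx for x ≥ 1: 1.089, 0.675, 0.7921, 0.6864, 0.43, 0.3735, 0.2405, 0.141, 0.0209 → sum = 4.4484
V_1 = 4.4484 / l_1 = 4.4484 / 0.99 = 4.493333… → 4.49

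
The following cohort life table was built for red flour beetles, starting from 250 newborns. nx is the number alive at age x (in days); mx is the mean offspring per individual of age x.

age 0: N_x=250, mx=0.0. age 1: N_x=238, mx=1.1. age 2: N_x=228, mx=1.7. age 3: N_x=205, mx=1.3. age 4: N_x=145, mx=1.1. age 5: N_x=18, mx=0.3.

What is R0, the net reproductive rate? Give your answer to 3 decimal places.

4.323

lx = nx/n0 = nx/250: 1, 0.952, 0.912, 0.82, 0.58, 0.072
lx·mx by age: 0, 1.0472, 1.5504, 1.066, 0.638, 0.0216
R0 = Σ lx·mx = 4.3232 → 4.323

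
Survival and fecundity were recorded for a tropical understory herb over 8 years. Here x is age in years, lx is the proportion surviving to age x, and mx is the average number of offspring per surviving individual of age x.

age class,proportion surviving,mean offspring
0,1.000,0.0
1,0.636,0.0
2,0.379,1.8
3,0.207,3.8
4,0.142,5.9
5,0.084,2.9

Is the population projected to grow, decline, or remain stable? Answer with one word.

R0 = Σ lx·mx = 0 + 0 + 0.6822 + 0.7866 + 0.8378 + 0.2436 = 2.5502
R0 > 1, so the population is growing.

growing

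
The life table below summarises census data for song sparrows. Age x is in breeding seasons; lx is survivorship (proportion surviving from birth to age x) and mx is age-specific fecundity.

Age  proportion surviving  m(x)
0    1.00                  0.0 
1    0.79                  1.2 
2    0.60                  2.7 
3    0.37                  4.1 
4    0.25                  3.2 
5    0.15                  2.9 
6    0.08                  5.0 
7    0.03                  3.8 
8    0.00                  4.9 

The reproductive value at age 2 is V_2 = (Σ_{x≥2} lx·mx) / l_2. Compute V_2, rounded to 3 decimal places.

lx·mx for x ≥ 2: 1.62, 1.517, 0.8, 0.435, 0.4, 0.114, 0 → sum = 4.886
V_2 = 4.886 / l_2 = 4.886 / 0.6 = 8.143333… → 8.143

8.143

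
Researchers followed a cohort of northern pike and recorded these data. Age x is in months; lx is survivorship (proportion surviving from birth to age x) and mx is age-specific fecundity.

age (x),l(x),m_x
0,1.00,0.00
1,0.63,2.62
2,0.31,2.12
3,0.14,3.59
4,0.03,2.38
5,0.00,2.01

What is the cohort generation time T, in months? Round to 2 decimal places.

1.65

lx·mx: 0, 1.6506, 0.6572, 0.5026, 0.0714, 0 → R0 = 2.8818
x·lx·mx: 0, 1.6506, 1.3144, 1.5078, 0.2856, 0 → Σ = 4.7584
T = 4.7584 / 2.8818 = 1.65119… → 1.65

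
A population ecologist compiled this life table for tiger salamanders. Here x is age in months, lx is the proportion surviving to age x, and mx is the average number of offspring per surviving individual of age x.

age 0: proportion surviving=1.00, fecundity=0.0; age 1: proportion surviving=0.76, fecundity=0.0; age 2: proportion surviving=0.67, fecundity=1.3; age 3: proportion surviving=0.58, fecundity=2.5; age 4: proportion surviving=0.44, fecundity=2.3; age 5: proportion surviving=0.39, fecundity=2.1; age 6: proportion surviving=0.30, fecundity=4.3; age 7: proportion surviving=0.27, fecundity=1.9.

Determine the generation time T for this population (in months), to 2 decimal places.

4.29

lx·mx: 0, 0, 0.871, 1.45, 1.012, 0.819, 1.29, 0.513 → R0 = 5.955
x·lx·mx: 0, 0, 1.742, 4.35, 4.048, 4.095, 7.74, 3.591 → Σ = 25.566
T = 25.566 / 5.955 = 4.293199… → 4.29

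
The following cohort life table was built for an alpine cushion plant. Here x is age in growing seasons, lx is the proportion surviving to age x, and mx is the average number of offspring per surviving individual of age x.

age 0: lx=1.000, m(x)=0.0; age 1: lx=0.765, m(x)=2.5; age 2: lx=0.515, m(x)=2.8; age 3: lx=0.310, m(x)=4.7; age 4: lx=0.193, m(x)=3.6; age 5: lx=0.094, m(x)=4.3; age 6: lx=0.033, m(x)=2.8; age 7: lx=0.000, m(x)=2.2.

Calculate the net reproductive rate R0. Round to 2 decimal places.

lx·mx by age: 0, 1.9125, 1.442, 1.457, 0.6948, 0.4042, 0.0924, 0
R0 = Σ lx·mx = 6.0029 → 6.00

6.00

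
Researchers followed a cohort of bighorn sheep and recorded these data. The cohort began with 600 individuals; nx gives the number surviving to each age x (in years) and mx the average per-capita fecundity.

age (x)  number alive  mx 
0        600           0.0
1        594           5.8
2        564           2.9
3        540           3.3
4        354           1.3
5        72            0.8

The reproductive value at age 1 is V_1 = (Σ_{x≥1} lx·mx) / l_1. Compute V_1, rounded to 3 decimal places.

12.425

lx = nx/n0 = nx/600: 1, 0.99, 0.94, 0.9, 0.59, 0.12
lx·mx for x ≥ 1: 5.742, 2.726, 2.97, 0.767, 0.096 → sum = 12.301
V_1 = 12.301 / l_1 = 12.301 / 0.99 = 12.425253… → 12.425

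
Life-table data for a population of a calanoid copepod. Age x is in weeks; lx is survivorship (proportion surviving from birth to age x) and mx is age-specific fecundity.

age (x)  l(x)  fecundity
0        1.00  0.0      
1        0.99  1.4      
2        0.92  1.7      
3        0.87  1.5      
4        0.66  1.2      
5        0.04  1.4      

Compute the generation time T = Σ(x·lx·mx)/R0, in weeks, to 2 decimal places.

2.33

lx·mx: 0, 1.386, 1.564, 1.305, 0.792, 0.056 → R0 = 5.103
x·lx·mx: 0, 1.386, 3.128, 3.915, 3.168, 0.28 → Σ = 11.877
T = 11.877 / 5.103 = 2.327454… → 2.33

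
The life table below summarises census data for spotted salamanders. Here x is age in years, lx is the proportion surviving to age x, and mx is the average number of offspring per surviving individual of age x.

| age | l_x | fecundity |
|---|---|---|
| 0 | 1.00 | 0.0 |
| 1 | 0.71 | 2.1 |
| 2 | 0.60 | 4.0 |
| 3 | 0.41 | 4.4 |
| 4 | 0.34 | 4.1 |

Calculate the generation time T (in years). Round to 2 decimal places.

2.44

lx·mx: 0, 1.491, 2.4, 1.804, 1.394 → R0 = 7.089
x·lx·mx: 0, 1.491, 4.8, 5.412, 5.576 → Σ = 17.279
T = 17.279 / 7.089 = 2.437438… → 2.44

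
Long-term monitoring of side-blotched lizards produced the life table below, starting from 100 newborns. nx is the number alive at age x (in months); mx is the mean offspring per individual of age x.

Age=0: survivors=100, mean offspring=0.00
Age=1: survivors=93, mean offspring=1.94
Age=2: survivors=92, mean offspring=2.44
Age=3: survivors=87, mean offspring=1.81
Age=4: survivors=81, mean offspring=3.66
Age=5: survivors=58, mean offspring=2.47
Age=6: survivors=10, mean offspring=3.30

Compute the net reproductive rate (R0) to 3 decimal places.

10.351

lx = nx/n0 = nx/100: 1, 0.93, 0.92, 0.87, 0.81, 0.58, 0.1
lx·mx by age: 0, 1.8042, 2.2448, 1.5747, 2.9646, 1.4326, 0.33
R0 = Σ lx·mx = 10.3509 → 10.351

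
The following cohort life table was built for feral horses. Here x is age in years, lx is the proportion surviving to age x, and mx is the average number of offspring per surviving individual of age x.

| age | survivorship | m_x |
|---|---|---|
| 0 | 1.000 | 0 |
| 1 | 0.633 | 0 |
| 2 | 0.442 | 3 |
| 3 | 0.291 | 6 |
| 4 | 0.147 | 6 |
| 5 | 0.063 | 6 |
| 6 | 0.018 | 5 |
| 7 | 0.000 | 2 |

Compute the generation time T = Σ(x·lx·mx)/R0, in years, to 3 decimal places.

lx·mx: 0, 0, 1.326, 1.746, 0.882, 0.378, 0.09, 0 → R0 = 4.422
x·lx·mx: 0, 0, 2.652, 5.238, 3.528, 1.89, 0.54, 0 → Σ = 13.848
T = 13.848 / 4.422 = 3.131615… → 3.132

3.132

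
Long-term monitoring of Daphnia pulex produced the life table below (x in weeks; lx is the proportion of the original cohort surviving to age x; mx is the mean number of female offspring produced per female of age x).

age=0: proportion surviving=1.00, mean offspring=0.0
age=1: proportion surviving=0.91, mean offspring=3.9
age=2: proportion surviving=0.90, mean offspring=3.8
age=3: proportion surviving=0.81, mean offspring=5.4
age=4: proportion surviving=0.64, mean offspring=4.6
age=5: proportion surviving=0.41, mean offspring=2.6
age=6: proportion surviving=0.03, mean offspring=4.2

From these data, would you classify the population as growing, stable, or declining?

growing

R0 = Σ lx·mx = 0 + 3.549 + 3.42 + 4.374 + 2.944 + 1.066 + 0.126 = 15.479
R0 > 1, so the population is growing.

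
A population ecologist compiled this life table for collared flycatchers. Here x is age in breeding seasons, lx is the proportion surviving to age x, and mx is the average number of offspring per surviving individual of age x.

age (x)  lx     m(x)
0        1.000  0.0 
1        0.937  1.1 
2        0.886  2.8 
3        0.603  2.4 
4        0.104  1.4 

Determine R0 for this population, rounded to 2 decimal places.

lx·mx by age: 0, 1.0307, 2.4808, 1.4472, 0.1456
R0 = Σ lx·mx = 5.1043 → 5.10

5.10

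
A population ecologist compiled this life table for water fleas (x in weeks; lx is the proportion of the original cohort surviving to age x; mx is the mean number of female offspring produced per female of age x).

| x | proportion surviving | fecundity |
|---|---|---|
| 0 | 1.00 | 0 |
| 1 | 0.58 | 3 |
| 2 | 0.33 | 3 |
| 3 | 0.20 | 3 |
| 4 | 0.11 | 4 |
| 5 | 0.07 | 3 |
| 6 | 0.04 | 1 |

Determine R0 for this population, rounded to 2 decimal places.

4.02

lx·mx by age: 0, 1.74, 0.99, 0.6, 0.44, 0.21, 0.04
R0 = Σ lx·mx = 4.02 → 4.02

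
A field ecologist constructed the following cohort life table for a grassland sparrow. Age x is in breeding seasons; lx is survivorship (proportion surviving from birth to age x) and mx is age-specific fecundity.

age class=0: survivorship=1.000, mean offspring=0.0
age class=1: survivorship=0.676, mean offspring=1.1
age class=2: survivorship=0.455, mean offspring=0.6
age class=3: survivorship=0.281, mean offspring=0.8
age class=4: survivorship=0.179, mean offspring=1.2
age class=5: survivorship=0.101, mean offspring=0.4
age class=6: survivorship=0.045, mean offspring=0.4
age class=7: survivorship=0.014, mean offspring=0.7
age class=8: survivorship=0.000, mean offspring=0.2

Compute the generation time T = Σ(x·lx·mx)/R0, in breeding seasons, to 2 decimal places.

2.10

lx·mx: 0, 0.7436, 0.273, 0.2248, 0.2148, 0.0404, 0.018, 0.0098, 0 → R0 = 1.5244
x·lx·mx: 0, 0.7436, 0.546, 0.6744, 0.8592, 0.202, 0.108, 0.0686, 0 → Σ = 3.2018
T = 3.2018 / 1.5244 = 2.100367… → 2.10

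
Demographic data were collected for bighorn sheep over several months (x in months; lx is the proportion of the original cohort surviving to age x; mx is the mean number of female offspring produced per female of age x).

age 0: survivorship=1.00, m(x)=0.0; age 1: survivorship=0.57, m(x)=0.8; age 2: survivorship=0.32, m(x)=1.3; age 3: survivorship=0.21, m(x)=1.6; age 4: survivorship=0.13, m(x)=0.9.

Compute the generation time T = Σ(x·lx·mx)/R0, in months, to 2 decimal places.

2.09

lx·mx: 0, 0.456, 0.416, 0.336, 0.117 → R0 = 1.325
x·lx·mx: 0, 0.456, 0.832, 1.008, 0.468 → Σ = 2.764
T = 2.764 / 1.325 = 2.086038… → 2.09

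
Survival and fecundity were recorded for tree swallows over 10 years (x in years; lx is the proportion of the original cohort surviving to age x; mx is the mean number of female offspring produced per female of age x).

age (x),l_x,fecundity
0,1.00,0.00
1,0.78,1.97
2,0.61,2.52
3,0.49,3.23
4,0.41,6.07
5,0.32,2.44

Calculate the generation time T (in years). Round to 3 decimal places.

2.929

lx·mx: 0, 1.5366, 1.5372, 1.5827, 2.4887, 0.7808 → R0 = 7.926
x·lx·mx: 0, 1.5366, 3.0744, 4.7481, 9.9548, 3.904 → Σ = 23.2179
T = 23.2179 / 7.926 = 2.929334… → 2.929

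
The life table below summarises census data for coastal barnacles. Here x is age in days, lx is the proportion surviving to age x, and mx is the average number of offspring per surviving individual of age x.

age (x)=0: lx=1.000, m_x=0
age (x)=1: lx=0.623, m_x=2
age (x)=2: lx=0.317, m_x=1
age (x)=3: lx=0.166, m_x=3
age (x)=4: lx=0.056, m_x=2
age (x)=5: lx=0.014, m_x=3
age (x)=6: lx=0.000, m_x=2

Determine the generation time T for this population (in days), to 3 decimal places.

lx·mx: 0, 1.246, 0.317, 0.498, 0.112, 0.042, 0 → R0 = 2.215
x·lx·mx: 0, 1.246, 0.634, 1.494, 0.448, 0.21, 0 → Σ = 4.032
T = 4.032 / 2.215 = 1.820316… → 1.820

1.820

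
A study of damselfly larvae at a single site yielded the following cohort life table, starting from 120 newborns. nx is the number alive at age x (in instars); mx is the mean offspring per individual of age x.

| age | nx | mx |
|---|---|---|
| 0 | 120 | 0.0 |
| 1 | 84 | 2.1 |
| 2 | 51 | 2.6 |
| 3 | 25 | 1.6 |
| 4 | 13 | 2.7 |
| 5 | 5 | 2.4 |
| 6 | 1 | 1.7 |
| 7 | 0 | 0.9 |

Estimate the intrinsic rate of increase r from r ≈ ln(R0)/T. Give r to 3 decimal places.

lx = nx/n0 = nx/120: 1, 0.7, 0.425, 0.20833…, 0.10833…, 0.04167…, 0.00833…, 0
R0 = Σ lx·mx = 0 + 1.47 + 1.105 + 0.33333… + 0.2925… + 0.1… + 0.01417… + 0 = 3.315…
Σ x·lx·mx = 6.435…; T = 6.435…/3.315… = 1.94118…
r ≈ ln(R0)/T = ln(3.315…)/1.94118… = 0.61739… → 0.617

0.617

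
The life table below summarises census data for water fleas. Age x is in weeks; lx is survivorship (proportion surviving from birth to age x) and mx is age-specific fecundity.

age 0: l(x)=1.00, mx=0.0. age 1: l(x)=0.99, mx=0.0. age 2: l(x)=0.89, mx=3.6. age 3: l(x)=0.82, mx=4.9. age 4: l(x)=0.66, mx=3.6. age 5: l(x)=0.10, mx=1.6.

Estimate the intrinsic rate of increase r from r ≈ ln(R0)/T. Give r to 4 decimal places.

R0 = Σ lx·mx = 0 + 0 + 3.204 + 4.018 + 2.376 + 0.16 = 9.758
Σ x·lx·mx = 28.766; T = 28.766/9.758 = 2.94794…
r ≈ ln(R0)/T = ln(9.758)/2.94794… = 0.772773… → 0.7728

0.7728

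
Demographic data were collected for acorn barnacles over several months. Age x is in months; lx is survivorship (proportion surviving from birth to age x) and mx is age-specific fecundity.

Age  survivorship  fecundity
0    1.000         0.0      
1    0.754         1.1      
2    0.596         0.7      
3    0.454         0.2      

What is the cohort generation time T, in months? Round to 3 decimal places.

lx·mx: 0, 0.8294, 0.4172, 0.0908 → R0 = 1.3374
x·lx·mx: 0, 0.8294, 0.8344, 0.2724 → Σ = 1.9362
T = 1.9362 / 1.3374 = 1.447734… → 1.448

1.448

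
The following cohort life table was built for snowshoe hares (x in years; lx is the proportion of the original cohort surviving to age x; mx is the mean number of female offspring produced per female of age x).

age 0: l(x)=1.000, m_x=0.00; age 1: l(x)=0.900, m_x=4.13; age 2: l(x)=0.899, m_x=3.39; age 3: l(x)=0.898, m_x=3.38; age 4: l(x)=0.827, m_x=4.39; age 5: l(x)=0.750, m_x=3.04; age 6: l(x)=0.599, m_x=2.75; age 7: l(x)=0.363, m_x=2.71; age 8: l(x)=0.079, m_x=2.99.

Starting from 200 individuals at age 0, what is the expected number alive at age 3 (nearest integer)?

180

Expected survivors = N0 · l_3 = 200 × 0.898 = 179.6 → 180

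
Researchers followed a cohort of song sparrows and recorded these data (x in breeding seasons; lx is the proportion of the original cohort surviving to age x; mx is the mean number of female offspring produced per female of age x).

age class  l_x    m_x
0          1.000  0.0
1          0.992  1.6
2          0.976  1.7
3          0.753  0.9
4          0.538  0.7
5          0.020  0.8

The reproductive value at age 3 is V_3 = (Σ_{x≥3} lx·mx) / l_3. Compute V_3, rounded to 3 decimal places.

1.421

lx·mx for x ≥ 3: 0.6777, 0.3766, 0.016 → sum = 1.0703
V_3 = 1.0703 / l_3 = 1.0703 / 0.753 = 1.421381… → 1.421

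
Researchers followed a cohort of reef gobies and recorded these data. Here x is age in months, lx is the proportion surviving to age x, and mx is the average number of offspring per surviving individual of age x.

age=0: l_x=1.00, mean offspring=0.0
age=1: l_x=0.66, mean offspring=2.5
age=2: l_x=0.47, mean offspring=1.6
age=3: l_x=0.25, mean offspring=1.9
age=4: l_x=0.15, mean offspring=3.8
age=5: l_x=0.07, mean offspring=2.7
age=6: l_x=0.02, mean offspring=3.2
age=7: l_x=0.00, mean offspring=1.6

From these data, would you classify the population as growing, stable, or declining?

R0 = Σ lx·mx = 0 + 1.65 + 0.752 + 0.475 + 0.57 + 0.189 + 0.064 + 0 = 3.7
R0 > 1, so the population is growing.

growing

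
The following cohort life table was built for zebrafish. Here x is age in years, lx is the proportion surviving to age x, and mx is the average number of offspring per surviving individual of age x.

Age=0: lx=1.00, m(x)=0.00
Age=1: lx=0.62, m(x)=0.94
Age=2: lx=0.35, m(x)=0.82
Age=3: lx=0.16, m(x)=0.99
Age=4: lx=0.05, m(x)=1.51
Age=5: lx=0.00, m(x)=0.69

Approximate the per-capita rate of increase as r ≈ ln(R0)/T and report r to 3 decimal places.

0.056

R0 = Σ lx·mx = 0 + 0.5828 + 0.287 + 0.1584 + 0.0755 + 0 = 1.1037
Σ x·lx·mx = 1.934; T = 1.934/1.1037 = 1.75229…
r ≈ ln(R0)/T = ln(1.1037)/1.75229… = 0.05631… → 0.056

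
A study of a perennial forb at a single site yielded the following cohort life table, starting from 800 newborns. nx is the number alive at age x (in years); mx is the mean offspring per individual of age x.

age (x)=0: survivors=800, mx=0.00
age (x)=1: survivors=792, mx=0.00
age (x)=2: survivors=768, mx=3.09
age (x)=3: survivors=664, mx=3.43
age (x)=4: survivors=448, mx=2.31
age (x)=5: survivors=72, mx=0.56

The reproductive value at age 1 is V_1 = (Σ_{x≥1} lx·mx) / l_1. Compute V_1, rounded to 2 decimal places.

7.23

lx = nx/n0 = nx/800: 1, 0.99, 0.96, 0.83, 0.56, 0.09
lx·mx for x ≥ 1: 0, 2.9664, 2.8469, 1.2936, 0.0504 → sum = 7.1573
V_1 = 7.1573 / l_1 = 7.1573 / 0.99 = 7.229596… → 7.23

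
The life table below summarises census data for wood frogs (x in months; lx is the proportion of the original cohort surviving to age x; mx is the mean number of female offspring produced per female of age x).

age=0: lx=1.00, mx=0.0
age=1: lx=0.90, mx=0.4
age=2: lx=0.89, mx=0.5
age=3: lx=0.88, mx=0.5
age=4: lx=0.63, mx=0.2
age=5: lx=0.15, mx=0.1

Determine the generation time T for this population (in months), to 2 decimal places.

2.27

lx·mx: 0, 0.36, 0.445, 0.44, 0.126, 0.015 → R0 = 1.386
x·lx·mx: 0, 0.36, 0.89, 1.32, 0.504, 0.075 → Σ = 3.149
T = 3.149 / 1.386 = 2.272006… → 2.27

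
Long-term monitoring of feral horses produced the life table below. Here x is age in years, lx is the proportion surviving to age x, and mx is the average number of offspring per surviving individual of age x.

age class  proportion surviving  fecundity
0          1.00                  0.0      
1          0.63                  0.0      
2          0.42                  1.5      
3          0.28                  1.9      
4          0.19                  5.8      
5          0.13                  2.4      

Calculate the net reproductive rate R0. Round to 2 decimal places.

lx·mx by age: 0, 0, 0.63, 0.532, 1.102, 0.312
R0 = Σ lx·mx = 2.576 → 2.58

2.58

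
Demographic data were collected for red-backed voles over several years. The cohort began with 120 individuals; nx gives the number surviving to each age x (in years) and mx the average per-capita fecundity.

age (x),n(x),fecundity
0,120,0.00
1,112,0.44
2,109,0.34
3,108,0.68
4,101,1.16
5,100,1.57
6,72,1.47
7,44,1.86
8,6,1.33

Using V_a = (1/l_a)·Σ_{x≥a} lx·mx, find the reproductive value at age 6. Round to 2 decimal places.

2.72

lx = nx/n0 = nx/120: 1, 0.93333…, 0.90833…, 0.9, 0.84167…, 0.83333…, 0.6, 0.36667…, 0.05
lx·mx for x ≥ 6: 0.882, 0.682…, 0.0665 → sum = 1.6305…
V_6 = 1.6305… / l_6 = 1.6305… / 0.6 = 2.7175… → 2.72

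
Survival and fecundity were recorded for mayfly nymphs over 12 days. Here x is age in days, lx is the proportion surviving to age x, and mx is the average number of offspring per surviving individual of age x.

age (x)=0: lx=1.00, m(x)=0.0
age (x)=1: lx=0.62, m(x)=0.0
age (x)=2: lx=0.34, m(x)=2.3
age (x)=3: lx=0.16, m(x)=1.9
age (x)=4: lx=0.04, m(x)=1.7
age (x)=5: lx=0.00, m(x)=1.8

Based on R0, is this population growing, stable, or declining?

R0 = Σ lx·mx = 0 + 0 + 0.782 + 0.304 + 0.068 + 0 = 1.154
R0 > 1, so the population is growing.

growing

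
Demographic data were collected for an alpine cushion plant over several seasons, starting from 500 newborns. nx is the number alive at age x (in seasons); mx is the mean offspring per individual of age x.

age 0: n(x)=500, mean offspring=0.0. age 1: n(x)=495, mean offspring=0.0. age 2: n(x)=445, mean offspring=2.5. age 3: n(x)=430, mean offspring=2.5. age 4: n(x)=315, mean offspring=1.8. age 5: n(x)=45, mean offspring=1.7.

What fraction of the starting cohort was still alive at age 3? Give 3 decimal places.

0.860

l_3 = n_3/n_0 = 430/500 = 0.86 → 0.860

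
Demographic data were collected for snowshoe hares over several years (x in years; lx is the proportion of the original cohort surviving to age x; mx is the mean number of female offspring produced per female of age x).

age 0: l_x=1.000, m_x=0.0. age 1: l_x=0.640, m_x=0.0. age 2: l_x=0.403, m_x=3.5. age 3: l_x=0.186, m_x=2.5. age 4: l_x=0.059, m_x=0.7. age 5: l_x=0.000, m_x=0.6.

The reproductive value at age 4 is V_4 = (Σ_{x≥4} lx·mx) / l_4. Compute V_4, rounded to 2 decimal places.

lx·mx for x ≥ 4: 0.0413, 0 → sum = 0.0413
V_4 = 0.0413 / l_4 = 0.0413 / 0.059 = 0.7 → 0.70

0.70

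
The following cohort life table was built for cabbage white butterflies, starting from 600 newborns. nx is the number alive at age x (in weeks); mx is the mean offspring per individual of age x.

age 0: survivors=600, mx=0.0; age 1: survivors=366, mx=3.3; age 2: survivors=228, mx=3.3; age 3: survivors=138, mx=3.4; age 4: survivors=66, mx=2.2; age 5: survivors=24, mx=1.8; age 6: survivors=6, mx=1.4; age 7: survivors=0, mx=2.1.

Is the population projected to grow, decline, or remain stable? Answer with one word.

lx = nx/n0 = nx/600: 1, 0.61, 0.38, 0.23, 0.11, 0.04, 0.01, 0
R0 = Σ lx·mx = 0 + 2.013 + 1.254 + 0.782 + 0.242 + 0.072 + 0.014 + 0 = 4.377
R0 > 1, so the population is growing.

growing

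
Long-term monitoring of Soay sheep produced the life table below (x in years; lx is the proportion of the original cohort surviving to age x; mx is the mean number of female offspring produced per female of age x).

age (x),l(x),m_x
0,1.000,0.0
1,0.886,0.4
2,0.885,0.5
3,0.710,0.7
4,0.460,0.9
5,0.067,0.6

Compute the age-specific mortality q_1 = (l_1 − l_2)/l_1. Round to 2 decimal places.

q_1 = (l_1 − l_2) / l_1 = (0.886 − 0.885) / 0.886
     = 0.001 / 0.886 = 0.001129… → 0.00

0.00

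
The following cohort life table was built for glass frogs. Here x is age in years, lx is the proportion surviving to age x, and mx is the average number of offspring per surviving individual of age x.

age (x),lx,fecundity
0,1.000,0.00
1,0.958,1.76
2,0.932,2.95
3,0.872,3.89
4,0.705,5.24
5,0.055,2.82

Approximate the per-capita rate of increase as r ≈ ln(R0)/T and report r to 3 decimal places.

R0 = Σ lx·mx = 0 + 1.68608 + 2.7494 + 3.39208 + 3.6942 + 0.1551 = 11.67686
Σ x·lx·mx = 32.91342; T = 32.91342/11.67686 = 2.81869…
r ≈ ln(R0)/T = ln(11.67686)/2.81869… = 0.8719… → 0.872

0.872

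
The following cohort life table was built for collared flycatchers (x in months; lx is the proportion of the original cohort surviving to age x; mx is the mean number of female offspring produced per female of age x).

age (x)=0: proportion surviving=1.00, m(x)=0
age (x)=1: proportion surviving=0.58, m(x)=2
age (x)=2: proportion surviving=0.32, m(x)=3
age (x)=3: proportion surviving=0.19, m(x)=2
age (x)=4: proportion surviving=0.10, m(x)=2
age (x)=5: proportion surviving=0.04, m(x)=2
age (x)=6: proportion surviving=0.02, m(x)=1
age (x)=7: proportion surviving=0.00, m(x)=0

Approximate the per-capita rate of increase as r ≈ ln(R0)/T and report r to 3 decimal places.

R0 = Σ lx·mx = 0 + 1.16 + 0.96 + 0.38 + 0.2 + 0.08 + 0.02 + 0 = 2.8
Σ x·lx·mx = 5.54; T = 5.54/2.8 = 1.97857…
r ≈ ln(R0)/T = ln(2.8)/1.97857… = 0.52039… → 0.520

0.520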